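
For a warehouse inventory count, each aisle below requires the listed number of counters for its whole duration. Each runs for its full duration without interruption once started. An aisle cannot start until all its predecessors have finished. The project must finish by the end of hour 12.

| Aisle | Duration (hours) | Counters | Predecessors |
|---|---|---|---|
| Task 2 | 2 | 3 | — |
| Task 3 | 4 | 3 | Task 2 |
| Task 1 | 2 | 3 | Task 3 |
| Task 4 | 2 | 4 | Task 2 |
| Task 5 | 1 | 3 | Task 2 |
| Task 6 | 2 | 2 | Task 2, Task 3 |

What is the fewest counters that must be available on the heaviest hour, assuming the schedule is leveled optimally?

Early-start (Task 2@1, Task 3@3, Task 1@7, Task 4@3, Task 5@3, Task 6@7) gives peak 10: h1:3  h2:3  h3:10  h4:7  h5:3  h6:3  h7:5  h8:5  h9:0  h10:0  h11:0  h12:0.
Shift Task 4→9, Task 5→11.
Schedule Task 2@1, Task 3@3, Task 1@7, Task 4@9, Task 5@11, Task 6@7: h1:3  h2:3  h3:3  h4:3  h5:3  h6:3  h7:5  h8:5  h9:4  h10:4  h11:3  h12:0 — peak 5.

5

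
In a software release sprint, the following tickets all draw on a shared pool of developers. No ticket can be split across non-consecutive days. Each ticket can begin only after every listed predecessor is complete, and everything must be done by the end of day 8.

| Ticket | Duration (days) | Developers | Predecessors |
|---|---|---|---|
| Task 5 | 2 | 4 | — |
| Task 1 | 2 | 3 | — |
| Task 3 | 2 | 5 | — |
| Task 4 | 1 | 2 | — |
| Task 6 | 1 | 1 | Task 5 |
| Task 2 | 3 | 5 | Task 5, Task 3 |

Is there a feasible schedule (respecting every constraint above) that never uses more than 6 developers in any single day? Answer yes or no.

The minimum achievable peak is 7; 6 < 7, so no feasible schedule stays within the cap.

no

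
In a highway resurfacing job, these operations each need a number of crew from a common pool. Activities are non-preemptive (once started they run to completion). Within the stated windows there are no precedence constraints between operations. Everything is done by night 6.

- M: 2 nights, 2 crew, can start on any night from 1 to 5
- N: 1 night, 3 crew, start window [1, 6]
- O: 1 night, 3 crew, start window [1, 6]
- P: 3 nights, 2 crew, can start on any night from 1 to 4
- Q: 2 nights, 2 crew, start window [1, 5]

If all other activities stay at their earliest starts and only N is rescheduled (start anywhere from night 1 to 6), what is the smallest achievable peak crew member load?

9

N@1: n1:12  n2:6  n3:2  n4:0  n5:0  n6:0 → peak 12
N@2: n1:9  n2:9  n3:2  n4:0  n5:0  n6:0 → peak 9
N@3: n1:9  n2:6  n3:5  n4:0  n5:0  n6:0 → peak 9
N@4: n1:9  n2:6  n3:2  n4:3  n5:0  n6:0 → peak 9
N@5: n1:9  n2:6  n3:2  n4:0  n5:3  n6:0 → peak 9
N@6: n1:9  n2:6  n3:2  n4:0  n5:0  n6:3 → peak 9
Best is N@2, peak 9.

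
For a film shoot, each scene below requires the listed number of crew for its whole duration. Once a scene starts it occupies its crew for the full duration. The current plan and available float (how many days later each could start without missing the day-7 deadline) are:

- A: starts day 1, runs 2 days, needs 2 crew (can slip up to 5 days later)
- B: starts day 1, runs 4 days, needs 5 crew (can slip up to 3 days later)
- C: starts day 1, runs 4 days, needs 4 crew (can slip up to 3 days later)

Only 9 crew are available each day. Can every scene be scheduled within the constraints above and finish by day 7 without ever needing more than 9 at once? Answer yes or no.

yes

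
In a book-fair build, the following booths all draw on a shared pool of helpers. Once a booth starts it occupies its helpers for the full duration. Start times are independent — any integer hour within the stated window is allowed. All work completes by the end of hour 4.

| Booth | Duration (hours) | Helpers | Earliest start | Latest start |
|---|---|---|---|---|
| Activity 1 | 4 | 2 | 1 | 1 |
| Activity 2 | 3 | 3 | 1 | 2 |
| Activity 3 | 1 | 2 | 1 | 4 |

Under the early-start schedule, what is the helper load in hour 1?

7

At early start, hour 1 has: Activity 1, Activity 2, Activity 3.
Demand: 2 + 3 + 2 = 7.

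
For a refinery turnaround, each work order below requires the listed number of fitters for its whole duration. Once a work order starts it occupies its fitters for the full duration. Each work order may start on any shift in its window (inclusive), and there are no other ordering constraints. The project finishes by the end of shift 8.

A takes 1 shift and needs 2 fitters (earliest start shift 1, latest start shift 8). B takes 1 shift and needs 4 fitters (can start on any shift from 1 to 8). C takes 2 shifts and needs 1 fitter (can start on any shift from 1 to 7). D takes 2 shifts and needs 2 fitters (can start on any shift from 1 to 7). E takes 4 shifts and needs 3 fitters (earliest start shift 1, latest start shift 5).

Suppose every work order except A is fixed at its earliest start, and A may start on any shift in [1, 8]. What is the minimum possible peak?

10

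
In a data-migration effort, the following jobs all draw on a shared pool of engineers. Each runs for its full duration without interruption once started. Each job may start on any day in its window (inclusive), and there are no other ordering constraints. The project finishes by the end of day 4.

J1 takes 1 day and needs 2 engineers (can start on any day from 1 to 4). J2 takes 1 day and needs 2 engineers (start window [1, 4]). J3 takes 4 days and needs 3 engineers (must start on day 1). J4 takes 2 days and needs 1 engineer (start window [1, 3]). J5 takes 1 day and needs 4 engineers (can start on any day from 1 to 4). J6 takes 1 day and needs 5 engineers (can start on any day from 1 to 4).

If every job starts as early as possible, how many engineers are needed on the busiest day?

17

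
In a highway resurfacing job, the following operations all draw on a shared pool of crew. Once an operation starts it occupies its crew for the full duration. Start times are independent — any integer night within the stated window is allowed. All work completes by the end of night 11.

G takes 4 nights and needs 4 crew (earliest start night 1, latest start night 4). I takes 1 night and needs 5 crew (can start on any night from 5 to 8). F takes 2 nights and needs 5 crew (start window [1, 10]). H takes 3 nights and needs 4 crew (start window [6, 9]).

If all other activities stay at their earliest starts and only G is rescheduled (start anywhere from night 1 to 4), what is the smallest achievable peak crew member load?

9

G@1: n1:9  n2:9  n3:4  n4:4  n5:5  n6:4  n7:4  n8:4  n9:0  n10:0  n11:0 → peak 9
G@2: n1:5  n2:9  n3:4  n4:4  n5:9  n6:4  n7:4  n8:4  n9:0  n10:0  n11:0 → peak 9
G@3: n1:5  n2:5  n3:4  n4:4  n5:9  n6:8  n7:4  n8:4  n9:0  n10:0  n11:0 → peak 9
G@4: n1:5  n2:5  n3:0  n4:4  n5:9  n6:8  n7:8  n8:4  n9:0  n10:0  n11:0 → peak 9
Best is G@1, peak 9.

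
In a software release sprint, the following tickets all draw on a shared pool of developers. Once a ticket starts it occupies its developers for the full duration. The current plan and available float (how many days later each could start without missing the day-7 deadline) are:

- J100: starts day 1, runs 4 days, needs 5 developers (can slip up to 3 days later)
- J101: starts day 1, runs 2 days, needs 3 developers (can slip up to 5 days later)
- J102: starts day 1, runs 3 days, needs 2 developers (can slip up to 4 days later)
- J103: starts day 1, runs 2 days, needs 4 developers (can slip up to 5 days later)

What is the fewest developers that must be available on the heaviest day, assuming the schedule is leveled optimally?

Early-start (J100@1, J101@1, J102@1, J103@1) gives peak 14: d1:14  d2:14  d3:7  d4:5  d5:0  d6:0  d7:0.
Shift J101→5, J103→5.
Schedule J100@1, J101@5, J102@1, J103@5: d1:7  d2:7  d3:7  d4:5  d5:7  d6:7  d7:0 — peak 7.

7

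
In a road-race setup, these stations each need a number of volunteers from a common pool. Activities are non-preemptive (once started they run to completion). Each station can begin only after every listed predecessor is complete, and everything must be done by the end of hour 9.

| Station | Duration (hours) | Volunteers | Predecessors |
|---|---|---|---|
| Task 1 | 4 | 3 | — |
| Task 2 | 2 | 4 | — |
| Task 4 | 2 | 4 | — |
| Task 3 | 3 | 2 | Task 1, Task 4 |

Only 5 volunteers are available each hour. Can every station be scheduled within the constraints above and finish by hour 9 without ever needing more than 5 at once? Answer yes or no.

no

The minimum achievable peak is 6; 5 < 6, so no feasible schedule stays within the cap.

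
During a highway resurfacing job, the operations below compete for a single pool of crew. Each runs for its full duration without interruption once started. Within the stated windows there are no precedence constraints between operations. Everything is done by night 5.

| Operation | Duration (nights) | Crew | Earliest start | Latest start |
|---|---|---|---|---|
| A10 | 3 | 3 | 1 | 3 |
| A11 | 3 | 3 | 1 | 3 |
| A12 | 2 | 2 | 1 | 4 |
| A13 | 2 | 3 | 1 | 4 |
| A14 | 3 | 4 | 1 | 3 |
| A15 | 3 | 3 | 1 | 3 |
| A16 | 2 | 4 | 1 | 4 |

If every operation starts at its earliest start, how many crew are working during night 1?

At early start, night 1 has: A10, A11, A12, A13, A14, A15, A16.
Demand: 3 + 3 + 2 + 3 + 4 + 3 + 4 = 22.

22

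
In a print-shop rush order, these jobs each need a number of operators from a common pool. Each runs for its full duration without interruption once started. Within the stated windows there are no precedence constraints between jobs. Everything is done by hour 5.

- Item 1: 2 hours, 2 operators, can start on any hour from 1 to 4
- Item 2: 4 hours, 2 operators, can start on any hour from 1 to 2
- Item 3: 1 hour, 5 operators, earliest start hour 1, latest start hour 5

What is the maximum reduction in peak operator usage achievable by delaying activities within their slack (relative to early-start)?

Early-start peak: h1:9  h2:4  h3:2  h4:2  h5:0 ⇒ 9.
Leveled (Item 1@1, Item 2@1, Item 3@5): h1:4  h2:4  h3:2  h4:2  h5:5 ⇒ 5.
Reduction 9 − 5 = 4.

4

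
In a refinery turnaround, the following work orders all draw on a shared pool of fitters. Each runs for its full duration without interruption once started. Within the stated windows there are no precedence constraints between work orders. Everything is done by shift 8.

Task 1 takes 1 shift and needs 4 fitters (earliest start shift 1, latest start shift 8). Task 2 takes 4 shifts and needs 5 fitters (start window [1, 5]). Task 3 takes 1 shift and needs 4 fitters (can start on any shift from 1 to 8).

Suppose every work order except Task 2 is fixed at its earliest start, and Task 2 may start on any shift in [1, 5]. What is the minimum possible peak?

8

Task 2@1: s1:13  s2:5  s3:5  s4:5  s5:0  s6:0  s7:0  s8:0 → peak 13
Task 2@2: s1:8  s2:5  s3:5  s4:5  s5:5  s6:0  s7:0  s8:0 → peak 8
Task 2@3: s1:8  s2:0  s3:5  s4:5  s5:5  s6:5  s7:0  s8:0 → peak 8
Task 2@4: s1:8  s2:0  s3:0  s4:5  s5:5  s6:5  s7:5  s8:0 → peak 8
Task 2@5: s1:8  s2:0  s3:0  s4:0  s5:5  s6:5  s7:5  s8:5 → peak 8
Best is Task 2@2, peak 8.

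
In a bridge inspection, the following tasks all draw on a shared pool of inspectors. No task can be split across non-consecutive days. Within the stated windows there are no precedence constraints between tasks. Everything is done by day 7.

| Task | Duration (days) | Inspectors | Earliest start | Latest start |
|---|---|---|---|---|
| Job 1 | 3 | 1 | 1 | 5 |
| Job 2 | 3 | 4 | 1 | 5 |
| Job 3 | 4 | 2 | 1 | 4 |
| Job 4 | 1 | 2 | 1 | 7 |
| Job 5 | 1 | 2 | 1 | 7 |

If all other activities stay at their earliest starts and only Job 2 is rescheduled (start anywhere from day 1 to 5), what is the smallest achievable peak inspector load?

7

Job 2@1: d1:11  d2:7  d3:7  d4:2  d5:0  d6:0  d7:0 → peak 11
Job 2@2: d1:7  d2:7  d3:7  d4:6  d5:0  d6:0  d7:0 → peak 7
Job 2@3: d1:7  d2:3  d3:7  d4:6  d5:4  d6:0  d7:0 → peak 7
Job 2@4: d1:7  d2:3  d3:3  d4:6  d5:4  d6:4  d7:0 → peak 7
Job 2@5: d1:7  d2:3  d3:3  d4:2  d5:4  d6:4  d7:4 → peak 7
Best is Job 2@2, peak 7.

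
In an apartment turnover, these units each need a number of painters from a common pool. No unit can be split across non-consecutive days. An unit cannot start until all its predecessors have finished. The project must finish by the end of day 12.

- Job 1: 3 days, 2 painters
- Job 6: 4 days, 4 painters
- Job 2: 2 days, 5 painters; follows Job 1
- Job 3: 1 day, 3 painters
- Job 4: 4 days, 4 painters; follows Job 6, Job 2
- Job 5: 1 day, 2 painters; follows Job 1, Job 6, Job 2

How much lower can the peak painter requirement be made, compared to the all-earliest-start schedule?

Early-start peak: d1:9  d2:6  d3:6  d4:9  d5:5  d6:6  d7:4  d8:4  d9:4  d10:0  d11:0  d12:0 ⇒ 9.
Leveled (Job 1@1, Job 6@1, Job 2@5, Job 3@7, Job 4@8, Job 5@7): d1:6  d2:6  d3:6  d4:4  d5:5  d6:5  d7:5  d8:4  d9:4  d10:4  d11:4  d12:0 ⇒ 6.
Reduction 9 − 6 = 3.

3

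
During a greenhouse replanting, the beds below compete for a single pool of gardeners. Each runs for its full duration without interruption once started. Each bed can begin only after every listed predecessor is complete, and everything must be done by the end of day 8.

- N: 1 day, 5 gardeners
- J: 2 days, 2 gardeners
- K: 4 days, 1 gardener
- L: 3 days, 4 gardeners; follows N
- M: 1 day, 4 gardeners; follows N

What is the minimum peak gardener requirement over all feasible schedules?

5

Early-start (N@1, J@1, K@1, L@2, M@2) gives peak 11: d1:8  d2:11  d3:5  d4:5  d5:0  d6:0  d7:0  d8:0.
Shift J→2, K→2, L→4, M→7.
Schedule N@1, J@2, K@2, L@4, M@7: d1:5  d2:3  d3:3  d4:5  d5:5  d6:4  d7:4  d8:0 — peak 5.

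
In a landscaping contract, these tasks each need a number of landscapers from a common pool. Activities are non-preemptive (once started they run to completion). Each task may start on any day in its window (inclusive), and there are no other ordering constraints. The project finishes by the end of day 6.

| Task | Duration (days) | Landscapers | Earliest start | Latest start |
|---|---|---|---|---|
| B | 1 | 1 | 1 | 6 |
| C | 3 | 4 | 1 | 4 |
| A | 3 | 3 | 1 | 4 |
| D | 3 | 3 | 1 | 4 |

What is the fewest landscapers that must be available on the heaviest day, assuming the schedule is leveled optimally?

Early-start (B@1, C@1, A@1, D@1) gives peak 11: d1:11  d2:10  d3:10  d4:0  d5:0  d6:0.
Shift A→4, D→4.
Schedule B@1, C@1, A@4, D@4: d1:5  d2:4  d3:4  d4:6  d5:6  d6:6 — peak 6.
Total landscaper-days = 31 over 6 days ⇒ peak ≥ ⌈31/6⌉ = 6, so 6 is optimal.

6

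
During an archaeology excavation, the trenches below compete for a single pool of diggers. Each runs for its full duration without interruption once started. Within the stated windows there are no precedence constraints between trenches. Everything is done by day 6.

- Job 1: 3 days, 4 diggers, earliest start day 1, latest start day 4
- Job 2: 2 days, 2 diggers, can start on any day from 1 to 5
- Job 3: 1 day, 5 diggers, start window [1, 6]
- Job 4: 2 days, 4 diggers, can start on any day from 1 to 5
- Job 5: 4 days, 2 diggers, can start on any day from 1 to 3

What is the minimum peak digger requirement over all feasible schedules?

Early-start (Job 1@1, Job 2@1, Job 3@1, Job 4@1, Job 5@1) gives peak 17: d1:17  d2:12  d3:6  d4:2  d5:0  d6:0.
Shift Job 3→4, Job 4→5, Job 5→3.
Schedule Job 1@1, Job 2@1, Job 3@4, Job 4@5, Job 5@3: d1:6  d2:6  d3:6  d4:7  d5:6  d6:6 — peak 7.
Total digger-days = 37 over 6 days ⇒ peak ≥ ⌈37/6⌉ = 7, so 7 is optimal.

7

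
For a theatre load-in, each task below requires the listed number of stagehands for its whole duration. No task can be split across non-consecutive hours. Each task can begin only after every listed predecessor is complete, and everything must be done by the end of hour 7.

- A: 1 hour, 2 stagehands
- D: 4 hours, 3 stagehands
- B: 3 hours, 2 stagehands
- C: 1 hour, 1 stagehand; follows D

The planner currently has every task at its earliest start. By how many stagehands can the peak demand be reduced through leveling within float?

3

Early-start peak: h1:7  h2:5  h3:5  h4:3  h5:1  h6:0  h7:0 ⇒ 7.
Leveled (A@5, D@1, B@5, C@6): h1:3  h2:3  h3:3  h4:3  h5:4  h6:3  h7:2 ⇒ 4.
Reduction 7 − 4 = 3.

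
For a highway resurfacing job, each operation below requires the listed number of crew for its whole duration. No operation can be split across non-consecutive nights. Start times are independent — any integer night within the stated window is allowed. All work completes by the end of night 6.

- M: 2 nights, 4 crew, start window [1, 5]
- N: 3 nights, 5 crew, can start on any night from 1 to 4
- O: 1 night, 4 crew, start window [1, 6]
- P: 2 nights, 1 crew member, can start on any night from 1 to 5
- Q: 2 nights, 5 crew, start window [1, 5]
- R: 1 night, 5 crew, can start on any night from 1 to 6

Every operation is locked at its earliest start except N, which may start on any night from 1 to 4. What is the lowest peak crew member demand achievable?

19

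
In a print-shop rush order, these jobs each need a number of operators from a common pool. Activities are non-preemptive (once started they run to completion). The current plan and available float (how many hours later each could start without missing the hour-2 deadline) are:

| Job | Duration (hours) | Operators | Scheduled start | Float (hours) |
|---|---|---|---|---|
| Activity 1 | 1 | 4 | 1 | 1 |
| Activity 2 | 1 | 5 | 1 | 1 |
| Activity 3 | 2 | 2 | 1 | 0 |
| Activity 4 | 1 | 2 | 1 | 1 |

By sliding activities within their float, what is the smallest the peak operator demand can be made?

8

Early-start (Activity 1@1, Activity 2@1, Activity 3@1, Activity 4@1) gives peak 13: h1:13  h2:2.
Shift Activity 2→2.
Schedule Activity 1@1, Activity 2@2, Activity 3@1, Activity 4@1: h1:8  h2:7 — peak 8.
Total operator-hours = 15 over 2 hours ⇒ peak ≥ ⌈15/2⌉ = 8, so 8 is optimal.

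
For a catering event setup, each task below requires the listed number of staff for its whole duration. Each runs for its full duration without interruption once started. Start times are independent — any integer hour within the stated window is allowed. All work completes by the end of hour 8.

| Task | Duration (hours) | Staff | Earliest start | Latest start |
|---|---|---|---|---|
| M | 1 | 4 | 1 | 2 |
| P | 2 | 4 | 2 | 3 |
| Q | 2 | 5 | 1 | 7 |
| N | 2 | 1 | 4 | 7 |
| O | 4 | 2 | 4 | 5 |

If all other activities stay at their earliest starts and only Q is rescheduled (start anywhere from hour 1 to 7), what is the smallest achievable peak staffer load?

7

Q@1: h1:9  h2:9  h3:4  h4:3  h5:3  h6:2  h7:2  h8:0 → peak 9
Q@2: h1:4  h2:9  h3:9  h4:3  h5:3  h6:2  h7:2  h8:0 → peak 9
Q@3: h1:4  h2:4  h3:9  h4:8  h5:3  h6:2  h7:2  h8:0 → peak 9
Q@4: h1:4  h2:4  h3:4  h4:8  h5:8  h6:2  h7:2  h8:0 → peak 8
Q@5: h1:4  h2:4  h3:4  h4:3  h5:8  h6:7  h7:2  h8:0 → peak 8
Q@6: h1:4  h2:4  h3:4  h4:3  h5:3  h6:7  h7:7  h8:0 → peak 7
Q@7: h1:4  h2:4  h3:4  h4:3  h5:3  h6:2  h7:7  h8:5 → peak 7
Best is Q@6, peak 7.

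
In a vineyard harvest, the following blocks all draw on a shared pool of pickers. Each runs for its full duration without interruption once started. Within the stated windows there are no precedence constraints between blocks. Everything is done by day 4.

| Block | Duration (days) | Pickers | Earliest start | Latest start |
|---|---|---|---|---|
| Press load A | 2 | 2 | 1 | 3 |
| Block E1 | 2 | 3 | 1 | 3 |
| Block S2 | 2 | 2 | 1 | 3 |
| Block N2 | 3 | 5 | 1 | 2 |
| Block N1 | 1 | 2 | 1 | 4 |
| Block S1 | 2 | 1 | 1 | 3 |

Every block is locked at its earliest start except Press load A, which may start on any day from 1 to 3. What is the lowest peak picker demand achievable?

13

Press load A@1: d1:15  d2:13  d3:5  d4:0 → peak 15
Press load A@2: d1:13  d2:13  d3:7  d4:0 → peak 13
Press load A@3: d1:13  d2:11  d3:7  d4:2 → peak 13
Best is Press load A@2, peak 13.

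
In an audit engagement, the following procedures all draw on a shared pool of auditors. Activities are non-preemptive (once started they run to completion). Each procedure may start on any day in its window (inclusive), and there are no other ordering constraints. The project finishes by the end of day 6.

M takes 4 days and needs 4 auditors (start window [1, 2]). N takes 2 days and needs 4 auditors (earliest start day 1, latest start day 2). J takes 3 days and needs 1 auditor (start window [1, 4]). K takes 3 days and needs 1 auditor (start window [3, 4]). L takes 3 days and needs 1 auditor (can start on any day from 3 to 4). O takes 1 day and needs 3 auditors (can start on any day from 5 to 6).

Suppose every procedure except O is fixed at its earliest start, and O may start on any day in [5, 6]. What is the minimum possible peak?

9

O@5: d1:9  d2:9  d3:7  d4:6  d5:5  d6:0 → peak 9
O@6: d1:9  d2:9  d3:7  d4:6  d5:2  d6:3 → peak 9
Best is O@5, peak 9.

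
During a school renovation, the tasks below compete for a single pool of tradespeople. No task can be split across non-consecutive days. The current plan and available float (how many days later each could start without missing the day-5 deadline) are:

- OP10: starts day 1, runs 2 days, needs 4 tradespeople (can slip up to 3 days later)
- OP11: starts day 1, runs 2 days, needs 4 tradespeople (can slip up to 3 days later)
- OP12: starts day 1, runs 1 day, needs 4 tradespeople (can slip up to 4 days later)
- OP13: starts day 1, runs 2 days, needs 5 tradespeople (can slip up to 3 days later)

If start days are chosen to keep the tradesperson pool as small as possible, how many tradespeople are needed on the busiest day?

8

Early-start (OP10@1, OP11@1, OP12@1, OP13@1) gives peak 17: d1:17  d2:13  d3:0  d4:0  d5:0.
Shift OP12→3, OP13→4.
Schedule OP10@1, OP11@1, OP12@3, OP13@4: d1:8  d2:8  d3:4  d4:5  d5:5 — peak 8.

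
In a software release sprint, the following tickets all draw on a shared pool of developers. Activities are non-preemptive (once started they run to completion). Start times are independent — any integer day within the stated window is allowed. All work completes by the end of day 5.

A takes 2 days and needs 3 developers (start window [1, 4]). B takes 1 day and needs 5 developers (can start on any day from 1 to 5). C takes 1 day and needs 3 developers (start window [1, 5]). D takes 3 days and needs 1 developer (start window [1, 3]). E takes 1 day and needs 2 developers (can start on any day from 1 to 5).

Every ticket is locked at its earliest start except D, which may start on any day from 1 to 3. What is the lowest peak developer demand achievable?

D@1: d1:14  d2:4  d3:1  d4:0  d5:0 → peak 14
D@2: d1:13  d2:4  d3:1  d4:1  d5:0 → peak 13
D@3: d1:13  d2:3  d3:1  d4:1  d5:1 → peak 13
Best is D@2, peak 13.

13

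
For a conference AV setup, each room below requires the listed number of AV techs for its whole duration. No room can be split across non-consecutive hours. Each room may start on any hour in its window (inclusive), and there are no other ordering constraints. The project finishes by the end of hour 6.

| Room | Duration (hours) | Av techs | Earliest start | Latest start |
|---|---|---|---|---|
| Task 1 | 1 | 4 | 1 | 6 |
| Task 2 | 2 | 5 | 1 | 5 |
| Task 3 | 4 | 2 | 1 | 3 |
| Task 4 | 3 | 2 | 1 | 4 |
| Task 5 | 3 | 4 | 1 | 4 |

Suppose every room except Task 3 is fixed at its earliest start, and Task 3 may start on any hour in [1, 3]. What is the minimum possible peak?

Task 3@1: h1:17  h2:13  h3:8  h4:2  h5:0  h6:0 → peak 17
Task 3@2: h1:15  h2:13  h3:8  h4:2  h5:2  h6:0 → peak 15
Task 3@3: h1:15  h2:11  h3:8  h4:2  h5:2  h6:2 → peak 15
Best is Task 3@2, peak 15.

15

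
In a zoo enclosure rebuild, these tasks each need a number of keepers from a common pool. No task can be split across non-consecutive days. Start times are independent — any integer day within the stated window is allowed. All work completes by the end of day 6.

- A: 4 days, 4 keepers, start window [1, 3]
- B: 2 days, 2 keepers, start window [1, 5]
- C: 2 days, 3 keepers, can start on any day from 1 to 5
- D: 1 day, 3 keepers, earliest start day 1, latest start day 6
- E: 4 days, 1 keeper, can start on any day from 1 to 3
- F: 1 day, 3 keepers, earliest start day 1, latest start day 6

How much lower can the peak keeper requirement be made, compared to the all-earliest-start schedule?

9

Early-start peak: d1:16  d2:10  d3:5  d4:5  d5:0  d6:0 ⇒ 16.
Leveled (A@1, B@1, C@5, D@5, E@1, F@6): d1:7  d2:7  d3:5  d4:5  d5:6  d6:6 ⇒ 7.
Reduction 16 − 7 = 9.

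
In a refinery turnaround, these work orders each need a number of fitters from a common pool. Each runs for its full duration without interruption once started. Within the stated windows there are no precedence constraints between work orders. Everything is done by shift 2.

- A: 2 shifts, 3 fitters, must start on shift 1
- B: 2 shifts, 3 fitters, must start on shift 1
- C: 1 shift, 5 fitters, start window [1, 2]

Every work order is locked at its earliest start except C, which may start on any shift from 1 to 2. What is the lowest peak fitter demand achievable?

11

C@1: s1:11  s2:6 → peak 11
C@2: s1:6  s2:11 → peak 11
Best is C@1, peak 11.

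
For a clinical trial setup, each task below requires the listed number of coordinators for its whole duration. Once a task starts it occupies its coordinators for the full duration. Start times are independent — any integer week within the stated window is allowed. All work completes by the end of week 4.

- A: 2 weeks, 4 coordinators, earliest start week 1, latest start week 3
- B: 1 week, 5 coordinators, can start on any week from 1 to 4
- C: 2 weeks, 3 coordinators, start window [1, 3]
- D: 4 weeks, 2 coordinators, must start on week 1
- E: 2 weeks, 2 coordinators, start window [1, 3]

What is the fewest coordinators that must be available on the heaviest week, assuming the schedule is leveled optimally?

9

Early-start (A@1, B@1, C@1, D@1, E@1) gives peak 16: w1:16  w2:11  w3:2  w4:2.
Shift B→3, E→3.
Schedule A@1, B@3, C@1, D@1, E@3: w1:9  w2:9  w3:9  w4:4 — peak 9.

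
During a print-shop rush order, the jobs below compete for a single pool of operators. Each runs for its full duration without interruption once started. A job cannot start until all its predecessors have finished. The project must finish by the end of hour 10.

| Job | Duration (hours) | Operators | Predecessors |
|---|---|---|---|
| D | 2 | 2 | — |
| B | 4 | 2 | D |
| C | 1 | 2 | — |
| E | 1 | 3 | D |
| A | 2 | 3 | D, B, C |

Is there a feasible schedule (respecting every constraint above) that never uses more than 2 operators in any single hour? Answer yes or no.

Total operator-hours = 23; over 10 hours the average is 23/10 > 2, so some hour must exceed 2.

no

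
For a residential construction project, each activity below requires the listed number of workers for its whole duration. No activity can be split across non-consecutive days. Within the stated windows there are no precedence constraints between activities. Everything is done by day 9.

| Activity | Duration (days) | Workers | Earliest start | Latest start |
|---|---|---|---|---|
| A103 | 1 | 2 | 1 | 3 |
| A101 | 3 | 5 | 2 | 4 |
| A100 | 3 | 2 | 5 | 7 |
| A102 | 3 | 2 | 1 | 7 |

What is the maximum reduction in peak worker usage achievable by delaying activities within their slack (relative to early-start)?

Early-start peak: d1:4  d2:7  d3:7  d4:5  d5:2  d6:2  d7:2  d8:0  d9:0 ⇒ 7.
Leveled (A103@1, A101@2, A100@5, A102@5): d1:2  d2:5  d3:5  d4:5  d5:4  d6:4  d7:4  d8:0  d9:0 ⇒ 5.
Reduction 7 − 5 = 2.

2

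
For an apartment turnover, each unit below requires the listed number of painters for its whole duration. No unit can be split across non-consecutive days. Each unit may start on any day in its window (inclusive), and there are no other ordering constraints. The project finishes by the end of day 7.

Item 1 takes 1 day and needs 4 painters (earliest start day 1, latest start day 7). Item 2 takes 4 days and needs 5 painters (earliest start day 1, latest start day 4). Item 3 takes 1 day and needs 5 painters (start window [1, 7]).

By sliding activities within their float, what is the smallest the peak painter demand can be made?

5

Early-start (Item 1@1, Item 2@1, Item 3@1) gives peak 14: d1:14  d2:5  d3:5  d4:5  d5:0  d6:0  d7:0.
Shift Item 2→2, Item 3→6.
Schedule Item 1@1, Item 2@2, Item 3@6: d1:4  d2:5  d3:5  d4:5  d5:5  d6:5  d7:0 — peak 5.
Total painter-days = 29 over 7 days ⇒ peak ≥ ⌈29/7⌉ = 5, so 5 is optimal.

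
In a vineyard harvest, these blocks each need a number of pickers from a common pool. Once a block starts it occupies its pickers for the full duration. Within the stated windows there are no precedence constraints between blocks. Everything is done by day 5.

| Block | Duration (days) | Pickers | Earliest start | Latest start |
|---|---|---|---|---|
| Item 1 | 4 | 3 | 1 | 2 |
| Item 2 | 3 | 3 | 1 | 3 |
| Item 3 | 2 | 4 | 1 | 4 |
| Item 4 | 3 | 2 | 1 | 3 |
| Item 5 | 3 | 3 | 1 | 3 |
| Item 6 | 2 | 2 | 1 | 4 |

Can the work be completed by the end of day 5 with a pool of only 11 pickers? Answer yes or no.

yes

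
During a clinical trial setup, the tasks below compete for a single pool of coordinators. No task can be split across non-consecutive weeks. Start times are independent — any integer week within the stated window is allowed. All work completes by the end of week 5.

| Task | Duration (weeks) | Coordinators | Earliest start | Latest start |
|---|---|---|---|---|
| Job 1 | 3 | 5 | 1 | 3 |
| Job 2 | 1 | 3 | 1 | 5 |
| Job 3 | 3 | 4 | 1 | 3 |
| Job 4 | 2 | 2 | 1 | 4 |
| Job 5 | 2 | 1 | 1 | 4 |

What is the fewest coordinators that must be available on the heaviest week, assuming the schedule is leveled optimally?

9

Early-start (Job 1@1, Job 2@1, Job 3@1, Job 4@1, Job 5@1) gives peak 15: w1:15  w2:12  w3:9  w4:0  w5:0.
Shift Job 3→2, Job 4→4, Job 5→4.
Schedule Job 1@1, Job 2@1, Job 3@2, Job 4@4, Job 5@4: w1:8  w2:9  w3:9  w4:7  w5:3 — peak 9.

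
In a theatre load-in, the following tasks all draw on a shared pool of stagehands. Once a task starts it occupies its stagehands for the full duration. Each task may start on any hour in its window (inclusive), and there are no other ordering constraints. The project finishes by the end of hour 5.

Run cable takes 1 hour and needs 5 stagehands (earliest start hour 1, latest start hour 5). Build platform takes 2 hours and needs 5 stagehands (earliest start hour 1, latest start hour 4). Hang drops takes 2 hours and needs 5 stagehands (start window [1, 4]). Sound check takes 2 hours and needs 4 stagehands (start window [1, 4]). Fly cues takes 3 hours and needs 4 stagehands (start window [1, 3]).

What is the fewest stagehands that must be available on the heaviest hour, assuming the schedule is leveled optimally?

Early-start (Run cable@1, Build platform@1, Hang drops@1, Sound check@1, Fly cues@1) gives peak 23: h1:23  h2:18  h3:4  h4:0  h5:0.
Shift Build platform→2, Hang drops→4, Fly cues→3.
Schedule Run cable@1, Build platform@2, Hang drops@4, Sound check@1, Fly cues@3: h1:9  h2:9  h3:9  h4:9  h5:9 — peak 9.
Total stagehand-hours = 45 over 5 hours ⇒ peak ≥ ⌈45/5⌉ = 9, so 9 is optimal.

9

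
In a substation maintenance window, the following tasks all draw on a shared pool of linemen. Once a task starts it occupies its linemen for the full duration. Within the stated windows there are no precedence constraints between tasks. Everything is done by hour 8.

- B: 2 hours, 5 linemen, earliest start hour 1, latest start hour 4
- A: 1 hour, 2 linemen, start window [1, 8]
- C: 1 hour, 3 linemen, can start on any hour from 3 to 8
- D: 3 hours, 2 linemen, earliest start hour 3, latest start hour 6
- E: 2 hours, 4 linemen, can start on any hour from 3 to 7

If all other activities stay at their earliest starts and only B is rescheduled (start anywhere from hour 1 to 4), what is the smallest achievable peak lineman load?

9

B@1: h1:7  h2:5  h3:9  h4:6  h5:2  h6:0  h7:0  h8:0 → peak 9
B@2: h1:2  h2:5  h3:14  h4:6  h5:2  h6:0  h7:0  h8:0 → peak 14
B@3: h1:2  h2:0  h3:14  h4:11  h5:2  h6:0  h7:0  h8:0 → peak 14
B@4: h1:2  h2:0  h3:9  h4:11  h5:7  h6:0  h7:0  h8:0 → peak 11
Best is B@1, peak 9.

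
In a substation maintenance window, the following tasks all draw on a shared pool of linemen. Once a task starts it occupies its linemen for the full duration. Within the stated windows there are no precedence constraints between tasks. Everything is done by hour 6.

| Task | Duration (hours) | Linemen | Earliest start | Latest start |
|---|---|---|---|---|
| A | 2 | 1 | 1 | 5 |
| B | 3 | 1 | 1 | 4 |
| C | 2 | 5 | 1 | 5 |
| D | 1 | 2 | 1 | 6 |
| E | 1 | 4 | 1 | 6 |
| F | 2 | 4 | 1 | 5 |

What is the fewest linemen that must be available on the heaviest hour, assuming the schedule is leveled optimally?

5

Early-start (A@1, B@1, C@1, D@1, E@1, F@1) gives peak 17: h1:17  h2:11  h3:1  h4:0  h5:0  h6:0.
Shift B→2, C→5, D→2, F→3.
Schedule A@1, B@2, C@5, D@2, E@1, F@3: h1:5  h2:4  h3:5  h4:5  h5:5  h6:5 — peak 5.
Total lineman-hours = 29 over 6 hours ⇒ peak ≥ ⌈29/6⌉ = 5, so 5 is optimal.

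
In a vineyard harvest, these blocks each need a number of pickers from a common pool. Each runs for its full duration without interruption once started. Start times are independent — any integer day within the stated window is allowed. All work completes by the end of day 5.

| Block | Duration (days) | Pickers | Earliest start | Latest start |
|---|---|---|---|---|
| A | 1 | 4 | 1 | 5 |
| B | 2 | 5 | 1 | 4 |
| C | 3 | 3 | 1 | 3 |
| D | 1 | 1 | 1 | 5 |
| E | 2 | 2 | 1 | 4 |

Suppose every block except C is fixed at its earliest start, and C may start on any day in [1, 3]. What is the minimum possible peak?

12

C@1: d1:15  d2:10  d3:3  d4:0  d5:0 → peak 15
C@2: d1:12  d2:10  d3:3  d4:3  d5:0 → peak 12
C@3: d1:12  d2:7  d3:3  d4:3  d5:3 → peak 12
Best is C@2, peak 12.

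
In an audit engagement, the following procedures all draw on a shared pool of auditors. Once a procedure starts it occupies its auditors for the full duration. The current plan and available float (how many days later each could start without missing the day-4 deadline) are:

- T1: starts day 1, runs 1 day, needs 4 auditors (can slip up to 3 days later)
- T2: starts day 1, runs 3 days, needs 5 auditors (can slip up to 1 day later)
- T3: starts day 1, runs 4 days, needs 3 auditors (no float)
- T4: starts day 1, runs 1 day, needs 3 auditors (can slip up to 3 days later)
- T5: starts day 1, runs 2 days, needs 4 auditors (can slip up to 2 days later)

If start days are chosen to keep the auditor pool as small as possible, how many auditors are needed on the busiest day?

Early-start (T1@1, T2@1, T3@1, T4@1, T5@1) gives peak 19: d1:19  d2:12  d3:8  d4:3.
Shift T4→2, T5→3.
Schedule T1@1, T2@1, T3@1, T4@2, T5@3: d1:12  d2:11  d3:12  d4:7 — peak 12.

12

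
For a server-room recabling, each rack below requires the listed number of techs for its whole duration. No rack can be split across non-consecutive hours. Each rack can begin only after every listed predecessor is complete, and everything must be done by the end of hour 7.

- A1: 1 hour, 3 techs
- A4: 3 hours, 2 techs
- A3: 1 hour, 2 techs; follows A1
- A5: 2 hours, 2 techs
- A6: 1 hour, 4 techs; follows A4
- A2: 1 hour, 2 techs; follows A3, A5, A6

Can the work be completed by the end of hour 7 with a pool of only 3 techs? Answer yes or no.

no

The minimum achievable peak is 4; 3 < 4, so no feasible schedule stays within the cap.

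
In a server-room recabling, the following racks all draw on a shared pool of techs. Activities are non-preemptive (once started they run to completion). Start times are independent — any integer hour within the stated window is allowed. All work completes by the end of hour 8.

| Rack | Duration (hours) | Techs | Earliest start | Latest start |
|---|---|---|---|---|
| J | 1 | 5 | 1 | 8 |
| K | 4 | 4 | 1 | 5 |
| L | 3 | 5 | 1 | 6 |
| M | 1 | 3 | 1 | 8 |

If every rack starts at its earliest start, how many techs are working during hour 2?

9

At early start, hour 2 has: K, L.
Demand: 4 + 5 = 9.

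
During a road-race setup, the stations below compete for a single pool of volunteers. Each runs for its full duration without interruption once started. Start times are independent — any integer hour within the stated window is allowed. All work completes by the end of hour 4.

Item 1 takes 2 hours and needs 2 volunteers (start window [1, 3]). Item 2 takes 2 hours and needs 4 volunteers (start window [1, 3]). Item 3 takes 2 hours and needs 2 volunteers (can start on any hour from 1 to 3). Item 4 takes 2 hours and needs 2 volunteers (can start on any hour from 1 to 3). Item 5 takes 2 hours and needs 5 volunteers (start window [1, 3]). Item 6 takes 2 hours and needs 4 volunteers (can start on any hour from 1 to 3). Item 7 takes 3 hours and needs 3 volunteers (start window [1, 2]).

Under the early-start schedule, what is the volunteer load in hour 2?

At early start, hour 2 has: Item 1, Item 2, Item 3, Item 4, Item 5, Item 6, Item 7.
Demand: 2 + 4 + 2 + 2 + 5 + 4 + 3 = 22.

22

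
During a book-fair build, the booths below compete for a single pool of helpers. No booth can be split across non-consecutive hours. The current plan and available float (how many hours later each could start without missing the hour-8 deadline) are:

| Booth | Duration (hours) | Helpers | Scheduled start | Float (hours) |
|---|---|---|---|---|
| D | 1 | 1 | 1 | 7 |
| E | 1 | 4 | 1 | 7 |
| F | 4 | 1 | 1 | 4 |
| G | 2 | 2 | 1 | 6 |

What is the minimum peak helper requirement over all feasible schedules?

Early-start (D@1, E@1, F@1, G@1) gives peak 8: h1:8  h2:3  h3:1  h4:1  h5:0  h6:0  h7:0  h8:0.
Shift E→2, F→3, G→3.
Schedule D@1, E@2, F@3, G@3: h1:1  h2:4  h3:3  h4:3  h5:1  h6:1  h7:0  h8:0 — peak 4.

4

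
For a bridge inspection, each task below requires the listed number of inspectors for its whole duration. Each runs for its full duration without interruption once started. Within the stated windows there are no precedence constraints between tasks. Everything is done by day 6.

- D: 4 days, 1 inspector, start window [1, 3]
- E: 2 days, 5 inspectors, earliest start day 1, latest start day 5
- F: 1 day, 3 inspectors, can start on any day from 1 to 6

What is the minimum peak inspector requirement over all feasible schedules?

Early-start (D@1, E@1, F@1) gives peak 9: d1:9  d2:6  d3:1  d4:1  d5:0  d6:0.
Shift E→5.
Schedule D@1, E@5, F@1: d1:4  d2:1  d3:1  d4:1  d5:5  d6:5 — peak 5.

5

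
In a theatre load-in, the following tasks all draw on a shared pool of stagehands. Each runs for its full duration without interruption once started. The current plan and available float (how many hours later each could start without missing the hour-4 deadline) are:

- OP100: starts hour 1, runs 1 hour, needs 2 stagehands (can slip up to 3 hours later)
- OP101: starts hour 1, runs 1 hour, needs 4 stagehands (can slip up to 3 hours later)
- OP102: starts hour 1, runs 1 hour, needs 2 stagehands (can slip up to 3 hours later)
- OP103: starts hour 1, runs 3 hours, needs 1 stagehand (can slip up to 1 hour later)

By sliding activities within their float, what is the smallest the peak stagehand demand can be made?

Early-start (OP100@1, OP101@1, OP102@1, OP103@1) gives peak 9: h1:9  h2:1  h3:1  h4:0.
Shift OP101→4, OP102→2.
Schedule OP100@1, OP101@4, OP102@2, OP103@1: h1:3  h2:3  h3:1  h4:4 — peak 4.

4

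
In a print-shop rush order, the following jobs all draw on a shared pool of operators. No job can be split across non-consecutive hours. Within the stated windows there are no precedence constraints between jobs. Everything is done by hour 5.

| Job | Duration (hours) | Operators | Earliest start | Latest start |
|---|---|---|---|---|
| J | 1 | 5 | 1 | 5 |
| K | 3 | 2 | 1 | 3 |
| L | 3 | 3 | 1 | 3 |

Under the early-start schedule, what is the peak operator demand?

Early-start schedule: J@1, K@1, L@1.
Load per hour: hour 1: 10, hour 2: 5, hour 3: 5, hour 4: 0, hour 5: 0.
Peak is 10.

10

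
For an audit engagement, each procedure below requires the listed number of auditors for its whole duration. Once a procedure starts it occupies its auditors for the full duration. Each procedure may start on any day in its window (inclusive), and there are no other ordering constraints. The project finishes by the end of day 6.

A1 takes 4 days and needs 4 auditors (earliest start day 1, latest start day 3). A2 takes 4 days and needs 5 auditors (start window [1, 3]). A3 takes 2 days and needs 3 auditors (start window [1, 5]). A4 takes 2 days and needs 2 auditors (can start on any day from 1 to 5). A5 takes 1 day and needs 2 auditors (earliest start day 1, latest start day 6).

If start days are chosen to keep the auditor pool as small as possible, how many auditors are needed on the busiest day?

Early-start (A1@1, A2@1, A3@1, A4@1, A5@1) gives peak 16: d1:16  d2:14  d3:9  d4:9  d5:0  d6:0.
Shift A3→5, A4→5, A5→5.
Schedule A1@1, A2@1, A3@5, A4@5, A5@5: d1:9  d2:9  d3:9  d4:9  d5:7  d6:5 — peak 9.

9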